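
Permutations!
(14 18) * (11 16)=(11 16)(14 18)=[0, 1, 2, 3, 4, 5, 6, 7, 8, 9, 10, 16, 12, 13, 18, 15, 11, 17, 14]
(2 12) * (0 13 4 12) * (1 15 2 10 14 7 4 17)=(0 13 17 1 15 2)(4 12 10 14 7)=[13, 15, 0, 3, 12, 5, 6, 4, 8, 9, 14, 11, 10, 17, 7, 2, 16, 1]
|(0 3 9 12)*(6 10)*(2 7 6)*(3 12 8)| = 12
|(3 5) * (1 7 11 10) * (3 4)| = |(1 7 11 10)(3 5 4)| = 12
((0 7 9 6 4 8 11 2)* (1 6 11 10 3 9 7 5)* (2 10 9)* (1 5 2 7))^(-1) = ((0 2)(1 6 4 8 9 11 10 3 7))^(-1) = (0 2)(1 7 3 10 11 9 8 4 6)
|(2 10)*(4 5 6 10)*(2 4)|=|(4 5 6 10)|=4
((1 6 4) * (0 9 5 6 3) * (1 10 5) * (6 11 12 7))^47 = (0 3 1 9)(4 7 11 10 6 12 5)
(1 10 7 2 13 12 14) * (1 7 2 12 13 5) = (1 10 2 5)(7 12 14) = [0, 10, 5, 3, 4, 1, 6, 12, 8, 9, 2, 11, 14, 13, 7]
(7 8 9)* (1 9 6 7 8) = (1 9 8 6 7) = [0, 9, 2, 3, 4, 5, 7, 1, 6, 8]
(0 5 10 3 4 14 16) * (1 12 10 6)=(0 5 6 1 12 10 3 4 14 16)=[5, 12, 2, 4, 14, 6, 1, 7, 8, 9, 3, 11, 10, 13, 16, 15, 0]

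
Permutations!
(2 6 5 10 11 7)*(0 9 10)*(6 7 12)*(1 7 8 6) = [9, 7, 8, 3, 4, 0, 5, 2, 6, 10, 11, 12, 1] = (0 9 10 11 12 1 7 2 8 6 5)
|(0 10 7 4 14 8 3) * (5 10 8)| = 15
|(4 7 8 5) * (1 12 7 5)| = 4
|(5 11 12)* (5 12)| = |(12)(5 11)| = 2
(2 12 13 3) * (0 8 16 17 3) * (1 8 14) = [14, 8, 12, 2, 4, 5, 6, 7, 16, 9, 10, 11, 13, 0, 1, 15, 17, 3] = (0 14 1 8 16 17 3 2 12 13)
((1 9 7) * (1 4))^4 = (9)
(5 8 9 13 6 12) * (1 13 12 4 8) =(1 13 6 4 8 9 12 5) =[0, 13, 2, 3, 8, 1, 4, 7, 9, 12, 10, 11, 5, 6]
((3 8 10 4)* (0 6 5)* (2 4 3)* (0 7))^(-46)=(0 5)(3 10 8)(6 7)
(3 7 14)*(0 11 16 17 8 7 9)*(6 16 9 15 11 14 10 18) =(0 14 3 15 11 9)(6 16 17 8 7 10 18) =[14, 1, 2, 15, 4, 5, 16, 10, 7, 0, 18, 9, 12, 13, 3, 11, 17, 8, 6]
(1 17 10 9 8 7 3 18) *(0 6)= (0 6)(1 17 10 9 8 7 3 18)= [6, 17, 2, 18, 4, 5, 0, 3, 7, 8, 9, 11, 12, 13, 14, 15, 16, 10, 1]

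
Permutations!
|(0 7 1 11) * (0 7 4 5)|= 3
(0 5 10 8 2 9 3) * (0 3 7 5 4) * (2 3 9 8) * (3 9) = (0 4)(2 8 9 7 5 10) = [4, 1, 8, 3, 0, 10, 6, 5, 9, 7, 2]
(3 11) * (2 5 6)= (2 5 6)(3 11)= [0, 1, 5, 11, 4, 6, 2, 7, 8, 9, 10, 3]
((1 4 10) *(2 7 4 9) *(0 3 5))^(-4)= ((0 3 5)(1 9 2 7 4 10))^(-4)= (0 5 3)(1 2 4)(7 10 9)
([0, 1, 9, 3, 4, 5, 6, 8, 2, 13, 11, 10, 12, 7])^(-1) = (2 8 7 13 9)(10 11)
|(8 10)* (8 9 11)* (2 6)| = 4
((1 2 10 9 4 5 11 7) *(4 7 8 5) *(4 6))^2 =((1 2 10 9 7)(4 6)(5 11 8))^2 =(1 10 7 2 9)(5 8 11)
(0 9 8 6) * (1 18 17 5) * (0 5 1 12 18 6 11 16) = (0 9 8 11 16)(1 6 5 12 18 17) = [9, 6, 2, 3, 4, 12, 5, 7, 11, 8, 10, 16, 18, 13, 14, 15, 0, 1, 17]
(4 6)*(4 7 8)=(4 6 7 8)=[0, 1, 2, 3, 6, 5, 7, 8, 4]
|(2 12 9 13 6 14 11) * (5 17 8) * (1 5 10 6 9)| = 10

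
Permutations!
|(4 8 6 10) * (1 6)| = |(1 6 10 4 8)| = 5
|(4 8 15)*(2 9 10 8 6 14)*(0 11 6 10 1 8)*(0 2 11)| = 21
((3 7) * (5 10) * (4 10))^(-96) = ((3 7)(4 10 5))^(-96) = (10)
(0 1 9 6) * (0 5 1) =(1 9 6 5) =[0, 9, 2, 3, 4, 1, 5, 7, 8, 6]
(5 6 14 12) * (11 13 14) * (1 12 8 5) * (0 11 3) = (0 11 13 14 8 5 6 3)(1 12) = [11, 12, 2, 0, 4, 6, 3, 7, 5, 9, 10, 13, 1, 14, 8]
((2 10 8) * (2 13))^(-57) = (2 13 8 10)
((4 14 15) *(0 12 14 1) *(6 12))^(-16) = (0 4 14 6 1 15 12)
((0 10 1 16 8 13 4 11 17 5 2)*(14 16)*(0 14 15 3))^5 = (2 4 14 11 16 17 8 5 13)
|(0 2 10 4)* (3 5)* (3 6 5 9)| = |(0 2 10 4)(3 9)(5 6)| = 4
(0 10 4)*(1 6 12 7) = (0 10 4)(1 6 12 7) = [10, 6, 2, 3, 0, 5, 12, 1, 8, 9, 4, 11, 7]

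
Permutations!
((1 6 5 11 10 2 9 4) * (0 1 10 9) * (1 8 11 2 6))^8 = (0 2 5 6 10 4 9 11 8)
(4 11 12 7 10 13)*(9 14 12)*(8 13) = (4 11 9 14 12 7 10 8 13) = [0, 1, 2, 3, 11, 5, 6, 10, 13, 14, 8, 9, 7, 4, 12]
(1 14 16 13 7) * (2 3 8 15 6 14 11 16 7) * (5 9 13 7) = (1 11 16 7)(2 3 8 15 6 14 5 9 13) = [0, 11, 3, 8, 4, 9, 14, 1, 15, 13, 10, 16, 12, 2, 5, 6, 7]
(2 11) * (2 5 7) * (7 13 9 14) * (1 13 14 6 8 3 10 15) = [0, 13, 11, 10, 4, 14, 8, 2, 3, 6, 15, 5, 12, 9, 7, 1] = (1 13 9 6 8 3 10 15)(2 11 5 14 7)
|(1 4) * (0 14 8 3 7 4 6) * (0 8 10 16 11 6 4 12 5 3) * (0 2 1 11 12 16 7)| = 24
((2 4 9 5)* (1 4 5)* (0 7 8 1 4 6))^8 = ((0 7 8 1 6)(2 5)(4 9))^8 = (9)(0 1 7 6 8)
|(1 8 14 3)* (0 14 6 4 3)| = 10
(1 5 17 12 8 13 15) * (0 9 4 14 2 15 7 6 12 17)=[9, 5, 15, 3, 14, 0, 12, 6, 13, 4, 10, 11, 8, 7, 2, 1, 16, 17]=(17)(0 9 4 14 2 15 1 5)(6 12 8 13 7)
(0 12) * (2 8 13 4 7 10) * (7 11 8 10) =(0 12)(2 10)(4 11 8 13) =[12, 1, 10, 3, 11, 5, 6, 7, 13, 9, 2, 8, 0, 4]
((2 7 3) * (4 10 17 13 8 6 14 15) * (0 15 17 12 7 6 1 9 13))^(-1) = (0 17 14 6 2 3 7 12 10 4 15)(1 8 13 9)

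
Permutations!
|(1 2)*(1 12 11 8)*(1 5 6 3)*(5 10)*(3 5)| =14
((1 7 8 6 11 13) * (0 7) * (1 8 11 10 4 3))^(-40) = ((0 7 11 13 8 6 10 4 3 1))^(-40) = (13)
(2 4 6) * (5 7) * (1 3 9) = (1 3 9)(2 4 6)(5 7) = [0, 3, 4, 9, 6, 7, 2, 5, 8, 1]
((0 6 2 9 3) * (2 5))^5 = ((0 6 5 2 9 3))^5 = (0 3 9 2 5 6)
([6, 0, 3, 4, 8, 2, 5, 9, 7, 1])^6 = (0 8 5 9 3)(1 4 6 7 2)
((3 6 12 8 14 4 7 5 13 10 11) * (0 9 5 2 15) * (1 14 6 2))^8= (0 15 2 3 11 10 13 5 9)(6 8 12)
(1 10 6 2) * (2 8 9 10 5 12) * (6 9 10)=(1 5 12 2)(6 8 10 9)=[0, 5, 1, 3, 4, 12, 8, 7, 10, 6, 9, 11, 2]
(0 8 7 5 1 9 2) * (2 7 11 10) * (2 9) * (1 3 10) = [8, 2, 0, 10, 4, 3, 6, 5, 11, 7, 9, 1] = (0 8 11 1 2)(3 10 9 7 5)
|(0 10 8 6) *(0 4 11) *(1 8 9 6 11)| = 8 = |(0 10 9 6 4 1 8 11)|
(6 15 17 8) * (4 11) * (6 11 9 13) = [0, 1, 2, 3, 9, 5, 15, 7, 11, 13, 10, 4, 12, 6, 14, 17, 16, 8] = (4 9 13 6 15 17 8 11)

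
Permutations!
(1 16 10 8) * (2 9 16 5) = (1 5 2 9 16 10 8) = [0, 5, 9, 3, 4, 2, 6, 7, 1, 16, 8, 11, 12, 13, 14, 15, 10]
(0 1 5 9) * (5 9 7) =(0 1 9)(5 7) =[1, 9, 2, 3, 4, 7, 6, 5, 8, 0]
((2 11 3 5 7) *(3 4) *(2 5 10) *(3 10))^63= ((2 11 4 10)(5 7))^63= (2 10 4 11)(5 7)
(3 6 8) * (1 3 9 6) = (1 3)(6 8 9) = [0, 3, 2, 1, 4, 5, 8, 7, 9, 6]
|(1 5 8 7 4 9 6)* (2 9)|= 8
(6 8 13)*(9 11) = [0, 1, 2, 3, 4, 5, 8, 7, 13, 11, 10, 9, 12, 6] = (6 8 13)(9 11)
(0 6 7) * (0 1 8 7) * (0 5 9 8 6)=(1 6 5 9 8 7)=[0, 6, 2, 3, 4, 9, 5, 1, 7, 8]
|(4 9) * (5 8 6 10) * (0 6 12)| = 6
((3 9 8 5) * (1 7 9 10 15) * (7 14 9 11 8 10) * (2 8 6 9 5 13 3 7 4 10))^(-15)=((1 14 5 7 11 6 9 2 8 13 3 4 10 15))^(-15)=(1 15 10 4 3 13 8 2 9 6 11 7 5 14)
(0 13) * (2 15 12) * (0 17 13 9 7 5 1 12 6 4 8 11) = (0 9 7 5 1 12 2 15 6 4 8 11)(13 17) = [9, 12, 15, 3, 8, 1, 4, 5, 11, 7, 10, 0, 2, 17, 14, 6, 16, 13]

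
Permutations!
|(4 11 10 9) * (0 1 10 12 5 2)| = 9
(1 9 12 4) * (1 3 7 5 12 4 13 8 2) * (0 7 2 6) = (0 7 5 12 13 8 6)(1 9 4 3 2) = [7, 9, 1, 2, 3, 12, 0, 5, 6, 4, 10, 11, 13, 8]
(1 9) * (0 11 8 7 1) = [11, 9, 2, 3, 4, 5, 6, 1, 7, 0, 10, 8] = (0 11 8 7 1 9)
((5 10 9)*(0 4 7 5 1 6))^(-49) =(0 6 1 9 10 5 7 4)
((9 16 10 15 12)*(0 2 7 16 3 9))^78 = ((0 2 7 16 10 15 12)(3 9))^78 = (0 2 7 16 10 15 12)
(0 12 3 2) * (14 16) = (0 12 3 2)(14 16) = [12, 1, 0, 2, 4, 5, 6, 7, 8, 9, 10, 11, 3, 13, 16, 15, 14]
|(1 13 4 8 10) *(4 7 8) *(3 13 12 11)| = |(1 12 11 3 13 7 8 10)| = 8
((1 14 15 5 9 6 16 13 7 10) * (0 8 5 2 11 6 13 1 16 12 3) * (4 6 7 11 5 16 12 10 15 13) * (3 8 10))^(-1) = (0 3 6 4 9 5 2 15 7 11 13 14 1 16 8 12 10)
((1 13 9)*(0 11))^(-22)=((0 11)(1 13 9))^(-22)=(1 9 13)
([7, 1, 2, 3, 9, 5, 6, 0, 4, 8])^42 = (9)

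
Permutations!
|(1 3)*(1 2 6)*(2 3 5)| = 4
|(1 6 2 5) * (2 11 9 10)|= |(1 6 11 9 10 2 5)|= 7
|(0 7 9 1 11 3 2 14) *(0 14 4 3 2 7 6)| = |(14)(0 6)(1 11 2 4 3 7 9)| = 14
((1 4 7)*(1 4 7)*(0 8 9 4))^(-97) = ((0 8 9 4 1 7))^(-97) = (0 7 1 4 9 8)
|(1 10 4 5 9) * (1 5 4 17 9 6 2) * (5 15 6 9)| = |(1 10 17 5 9 15 6 2)| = 8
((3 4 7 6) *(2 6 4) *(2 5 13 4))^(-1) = (2 7 4 13 5 3 6)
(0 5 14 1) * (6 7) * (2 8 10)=(0 5 14 1)(2 8 10)(6 7)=[5, 0, 8, 3, 4, 14, 7, 6, 10, 9, 2, 11, 12, 13, 1]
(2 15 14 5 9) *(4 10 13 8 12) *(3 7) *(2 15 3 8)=(2 3 7 8 12 4 10 13)(5 9 15 14)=[0, 1, 3, 7, 10, 9, 6, 8, 12, 15, 13, 11, 4, 2, 5, 14]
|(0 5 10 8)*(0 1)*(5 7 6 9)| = 8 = |(0 7 6 9 5 10 8 1)|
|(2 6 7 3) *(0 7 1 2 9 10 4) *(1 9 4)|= 20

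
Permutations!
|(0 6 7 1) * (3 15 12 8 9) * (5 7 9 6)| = 12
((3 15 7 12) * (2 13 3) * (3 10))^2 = ((2 13 10 3 15 7 12))^2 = (2 10 15 12 13 3 7)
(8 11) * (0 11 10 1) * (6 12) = (0 11 8 10 1)(6 12) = [11, 0, 2, 3, 4, 5, 12, 7, 10, 9, 1, 8, 6]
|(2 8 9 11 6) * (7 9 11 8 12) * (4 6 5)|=|(2 12 7 9 8 11 5 4 6)|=9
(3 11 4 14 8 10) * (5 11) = [0, 1, 2, 5, 14, 11, 6, 7, 10, 9, 3, 4, 12, 13, 8] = (3 5 11 4 14 8 10)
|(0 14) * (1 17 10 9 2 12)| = |(0 14)(1 17 10 9 2 12)| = 6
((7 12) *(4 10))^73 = ((4 10)(7 12))^73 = (4 10)(7 12)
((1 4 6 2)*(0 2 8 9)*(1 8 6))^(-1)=(0 9 8 2)(1 4)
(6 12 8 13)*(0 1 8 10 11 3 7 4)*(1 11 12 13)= [11, 8, 2, 7, 0, 5, 13, 4, 1, 9, 12, 3, 10, 6]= (0 11 3 7 4)(1 8)(6 13)(10 12)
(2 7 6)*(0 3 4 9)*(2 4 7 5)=[3, 1, 5, 7, 9, 2, 4, 6, 8, 0]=(0 3 7 6 4 9)(2 5)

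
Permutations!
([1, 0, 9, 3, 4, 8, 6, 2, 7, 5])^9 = [1, 0, 7, 3, 4, 9, 6, 8, 5, 2]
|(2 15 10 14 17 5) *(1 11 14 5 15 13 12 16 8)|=12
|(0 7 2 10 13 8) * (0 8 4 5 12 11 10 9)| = 12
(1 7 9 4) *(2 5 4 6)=(1 7 9 6 2 5 4)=[0, 7, 5, 3, 1, 4, 2, 9, 8, 6]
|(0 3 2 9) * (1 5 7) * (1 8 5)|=12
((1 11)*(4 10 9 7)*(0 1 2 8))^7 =(0 11 8 1 2)(4 7 9 10)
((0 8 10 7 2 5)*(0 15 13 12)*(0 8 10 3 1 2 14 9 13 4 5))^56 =((0 10 7 14 9 13 12 8 3 1 2)(4 5 15))^56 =(0 10 7 14 9 13 12 8 3 1 2)(4 15 5)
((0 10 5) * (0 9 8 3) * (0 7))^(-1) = (0 7 3 8 9 5 10)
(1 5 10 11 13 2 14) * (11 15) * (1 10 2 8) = (1 5 2 14 10 15 11 13 8) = [0, 5, 14, 3, 4, 2, 6, 7, 1, 9, 15, 13, 12, 8, 10, 11]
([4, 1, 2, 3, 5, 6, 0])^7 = (0 6 5 4)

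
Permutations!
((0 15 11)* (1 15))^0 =(15)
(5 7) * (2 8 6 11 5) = (2 8 6 11 5 7) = [0, 1, 8, 3, 4, 7, 11, 2, 6, 9, 10, 5]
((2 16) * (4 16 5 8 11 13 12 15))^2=(2 8 13 15 16 5 11 12 4)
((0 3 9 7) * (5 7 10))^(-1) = ((0 3 9 10 5 7))^(-1) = (0 7 5 10 9 3)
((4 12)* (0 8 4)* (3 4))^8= ((0 8 3 4 12))^8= (0 4 8 12 3)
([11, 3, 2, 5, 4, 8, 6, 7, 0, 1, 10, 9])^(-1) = (0 8 5 3 1 9 11)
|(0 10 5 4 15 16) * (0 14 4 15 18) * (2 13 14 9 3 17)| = |(0 10 5 15 16 9 3 17 2 13 14 4 18)| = 13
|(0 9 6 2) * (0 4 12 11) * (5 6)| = 8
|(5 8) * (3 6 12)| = 6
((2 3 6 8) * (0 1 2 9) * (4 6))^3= ((0 1 2 3 4 6 8 9))^3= (0 3 8 1 4 9 2 6)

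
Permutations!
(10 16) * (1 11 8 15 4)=[0, 11, 2, 3, 1, 5, 6, 7, 15, 9, 16, 8, 12, 13, 14, 4, 10]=(1 11 8 15 4)(10 16)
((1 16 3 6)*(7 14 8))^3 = (1 6 3 16)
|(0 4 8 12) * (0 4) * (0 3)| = 6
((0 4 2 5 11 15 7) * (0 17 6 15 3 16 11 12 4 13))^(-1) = (0 13)(2 4 12 5)(3 11 16)(6 17 7 15) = ((0 13)(2 5 12 4)(3 16 11)(6 15 7 17))^(-1)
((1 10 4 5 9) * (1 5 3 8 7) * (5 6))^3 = ((1 10 4 3 8 7)(5 9 6))^3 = (1 3)(4 7)(8 10)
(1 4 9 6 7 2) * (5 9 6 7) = (1 4 6 5 9 7 2) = [0, 4, 1, 3, 6, 9, 5, 2, 8, 7]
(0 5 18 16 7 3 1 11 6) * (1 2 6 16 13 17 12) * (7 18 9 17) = (0 5 9 17 12 1 11 16 18 13 7 3 2 6) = [5, 11, 6, 2, 4, 9, 0, 3, 8, 17, 10, 16, 1, 7, 14, 15, 18, 12, 13]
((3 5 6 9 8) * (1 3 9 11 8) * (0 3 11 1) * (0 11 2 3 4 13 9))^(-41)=((0 4 13 9 11 8)(1 2 3 5 6))^(-41)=(0 4 13 9 11 8)(1 6 5 3 2)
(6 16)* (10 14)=(6 16)(10 14)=[0, 1, 2, 3, 4, 5, 16, 7, 8, 9, 14, 11, 12, 13, 10, 15, 6]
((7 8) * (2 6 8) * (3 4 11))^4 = ((2 6 8 7)(3 4 11))^4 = (3 4 11)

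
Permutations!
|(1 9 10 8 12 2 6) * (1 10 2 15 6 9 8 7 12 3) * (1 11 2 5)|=|(1 8 3 11 2 9 5)(6 10 7 12 15)|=35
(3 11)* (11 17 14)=(3 17 14 11)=[0, 1, 2, 17, 4, 5, 6, 7, 8, 9, 10, 3, 12, 13, 11, 15, 16, 14]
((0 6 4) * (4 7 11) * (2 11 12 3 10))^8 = (0 4 11 2 10 3 12 7 6)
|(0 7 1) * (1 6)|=|(0 7 6 1)|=4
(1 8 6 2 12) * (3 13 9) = (1 8 6 2 12)(3 13 9) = [0, 8, 12, 13, 4, 5, 2, 7, 6, 3, 10, 11, 1, 9]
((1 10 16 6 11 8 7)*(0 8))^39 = (0 11 6 16 10 1 7 8)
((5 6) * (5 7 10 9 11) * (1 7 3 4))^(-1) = (1 4 3 6 5 11 9 10 7)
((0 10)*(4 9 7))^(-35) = ((0 10)(4 9 7))^(-35) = (0 10)(4 9 7)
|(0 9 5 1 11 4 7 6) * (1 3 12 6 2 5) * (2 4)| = |(0 9 1 11 2 5 3 12 6)(4 7)| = 18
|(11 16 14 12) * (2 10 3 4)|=4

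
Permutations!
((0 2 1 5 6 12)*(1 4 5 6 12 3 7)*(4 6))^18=((0 2 6 3 7 1 4 5 12))^18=(12)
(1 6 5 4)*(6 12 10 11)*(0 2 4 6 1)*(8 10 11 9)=(0 2 4)(1 12 11)(5 6)(8 10 9)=[2, 12, 4, 3, 0, 6, 5, 7, 10, 8, 9, 1, 11]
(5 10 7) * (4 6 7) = (4 6 7 5 10) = [0, 1, 2, 3, 6, 10, 7, 5, 8, 9, 4]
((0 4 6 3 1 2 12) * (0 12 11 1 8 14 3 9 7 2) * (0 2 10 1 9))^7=((0 4 6)(1 2 11 9 7 10)(3 8 14))^7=(0 4 6)(1 2 11 9 7 10)(3 8 14)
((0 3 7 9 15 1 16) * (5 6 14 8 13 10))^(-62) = ((0 3 7 9 15 1 16)(5 6 14 8 13 10))^(-62) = (0 3 7 9 15 1 16)(5 13 14)(6 10 8)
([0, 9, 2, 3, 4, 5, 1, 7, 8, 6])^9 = (9)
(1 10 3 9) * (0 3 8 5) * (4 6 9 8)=[3, 10, 2, 8, 6, 0, 9, 7, 5, 1, 4]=(0 3 8 5)(1 10 4 6 9)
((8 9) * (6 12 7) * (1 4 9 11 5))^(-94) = ((1 4 9 8 11 5)(6 12 7))^(-94) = (1 9 11)(4 8 5)(6 7 12)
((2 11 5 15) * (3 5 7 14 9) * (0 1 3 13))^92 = ((0 1 3 5 15 2 11 7 14 9 13))^92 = (0 15 14 1 2 9 3 11 13 5 7)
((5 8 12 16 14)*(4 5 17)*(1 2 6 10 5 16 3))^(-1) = (1 3 12 8 5 10 6 2)(4 17 14 16)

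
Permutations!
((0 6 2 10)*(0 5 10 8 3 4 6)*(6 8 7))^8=(10)(2 6 7)(3 8 4)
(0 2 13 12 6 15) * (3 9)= [2, 1, 13, 9, 4, 5, 15, 7, 8, 3, 10, 11, 6, 12, 14, 0]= (0 2 13 12 6 15)(3 9)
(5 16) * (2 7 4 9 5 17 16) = [0, 1, 7, 3, 9, 2, 6, 4, 8, 5, 10, 11, 12, 13, 14, 15, 17, 16] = (2 7 4 9 5)(16 17)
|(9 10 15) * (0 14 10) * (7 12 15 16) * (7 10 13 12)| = |(0 14 13 12 15 9)(10 16)| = 6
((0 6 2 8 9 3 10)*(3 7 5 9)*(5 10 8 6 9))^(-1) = ((0 9 7 10)(2 6)(3 8))^(-1) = (0 10 7 9)(2 6)(3 8)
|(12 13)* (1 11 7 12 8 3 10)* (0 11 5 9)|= 11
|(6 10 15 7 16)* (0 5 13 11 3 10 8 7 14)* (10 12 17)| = 20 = |(0 5 13 11 3 12 17 10 15 14)(6 8 7 16)|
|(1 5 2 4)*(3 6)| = 4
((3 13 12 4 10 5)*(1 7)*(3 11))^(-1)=((1 7)(3 13 12 4 10 5 11))^(-1)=(1 7)(3 11 5 10 4 12 13)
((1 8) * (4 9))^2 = ((1 8)(4 9))^2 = (9)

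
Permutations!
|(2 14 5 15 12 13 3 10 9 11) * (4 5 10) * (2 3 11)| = |(2 14 10 9)(3 4 5 15 12 13 11)| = 28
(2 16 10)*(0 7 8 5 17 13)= [7, 1, 16, 3, 4, 17, 6, 8, 5, 9, 2, 11, 12, 0, 14, 15, 10, 13]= (0 7 8 5 17 13)(2 16 10)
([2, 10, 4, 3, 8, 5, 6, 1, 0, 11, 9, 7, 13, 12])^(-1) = (0 8 4 2)(1 7 11 9 10)(12 13)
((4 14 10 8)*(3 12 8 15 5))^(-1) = (3 5 15 10 14 4 8 12)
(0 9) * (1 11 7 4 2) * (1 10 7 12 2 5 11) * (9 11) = (0 11 12 2 10 7 4 5 9) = [11, 1, 10, 3, 5, 9, 6, 4, 8, 0, 7, 12, 2]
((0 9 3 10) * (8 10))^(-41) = (0 10 8 3 9)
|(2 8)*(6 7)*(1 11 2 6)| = 6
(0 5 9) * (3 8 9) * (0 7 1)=[5, 0, 2, 8, 4, 3, 6, 1, 9, 7]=(0 5 3 8 9 7 1)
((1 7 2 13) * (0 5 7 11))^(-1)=((0 5 7 2 13 1 11))^(-1)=(0 11 1 13 2 7 5)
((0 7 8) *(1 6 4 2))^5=(0 8 7)(1 6 4 2)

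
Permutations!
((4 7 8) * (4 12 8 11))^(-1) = (4 11 7)(8 12)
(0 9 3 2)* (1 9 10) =(0 10 1 9 3 2) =[10, 9, 0, 2, 4, 5, 6, 7, 8, 3, 1]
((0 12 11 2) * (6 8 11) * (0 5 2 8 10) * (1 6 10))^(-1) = ((0 12 10)(1 6)(2 5)(8 11))^(-1) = (0 10 12)(1 6)(2 5)(8 11)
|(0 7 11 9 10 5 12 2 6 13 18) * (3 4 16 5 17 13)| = |(0 7 11 9 10 17 13 18)(2 6 3 4 16 5 12)| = 56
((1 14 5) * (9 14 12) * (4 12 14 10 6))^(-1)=((1 14 5)(4 12 9 10 6))^(-1)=(1 5 14)(4 6 10 9 12)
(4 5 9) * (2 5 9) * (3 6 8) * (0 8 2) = (0 8 3 6 2 5)(4 9) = [8, 1, 5, 6, 9, 0, 2, 7, 3, 4]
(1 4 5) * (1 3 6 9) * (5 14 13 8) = (1 4 14 13 8 5 3 6 9) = [0, 4, 2, 6, 14, 3, 9, 7, 5, 1, 10, 11, 12, 8, 13]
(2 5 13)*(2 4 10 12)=[0, 1, 5, 3, 10, 13, 6, 7, 8, 9, 12, 11, 2, 4]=(2 5 13 4 10 12)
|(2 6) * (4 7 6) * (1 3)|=|(1 3)(2 4 7 6)|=4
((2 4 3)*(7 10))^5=((2 4 3)(7 10))^5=(2 3 4)(7 10)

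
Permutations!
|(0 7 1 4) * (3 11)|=|(0 7 1 4)(3 11)|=4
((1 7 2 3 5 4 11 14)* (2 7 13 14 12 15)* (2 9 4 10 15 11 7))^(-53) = (1 13 14)(2 10 4 3 15 7 5 9)(11 12)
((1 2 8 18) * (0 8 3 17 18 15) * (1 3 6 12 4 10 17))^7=(0 8 15)(1 18 10 12 2 3 17 4 6)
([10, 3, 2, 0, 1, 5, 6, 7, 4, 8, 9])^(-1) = (0 3 1 4 8 9 10)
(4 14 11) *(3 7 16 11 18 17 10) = (3 7 16 11 4 14 18 17 10) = [0, 1, 2, 7, 14, 5, 6, 16, 8, 9, 3, 4, 12, 13, 18, 15, 11, 10, 17]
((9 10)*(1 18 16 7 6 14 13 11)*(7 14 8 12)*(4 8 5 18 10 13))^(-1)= (1 11 13 9 10)(4 14 16 18 5 6 7 12 8)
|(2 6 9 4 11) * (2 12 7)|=7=|(2 6 9 4 11 12 7)|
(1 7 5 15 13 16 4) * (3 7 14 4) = (1 14 4)(3 7 5 15 13 16) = [0, 14, 2, 7, 1, 15, 6, 5, 8, 9, 10, 11, 12, 16, 4, 13, 3]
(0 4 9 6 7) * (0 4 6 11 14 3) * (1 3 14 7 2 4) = (14)(0 6 2 4 9 11 7 1 3) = [6, 3, 4, 0, 9, 5, 2, 1, 8, 11, 10, 7, 12, 13, 14]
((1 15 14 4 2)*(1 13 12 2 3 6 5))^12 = (1 6 4 15 5 3 14)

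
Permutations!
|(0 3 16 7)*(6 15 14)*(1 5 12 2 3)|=24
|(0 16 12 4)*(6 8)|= |(0 16 12 4)(6 8)|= 4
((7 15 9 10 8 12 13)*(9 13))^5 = (7 13 15)(8 12 9 10)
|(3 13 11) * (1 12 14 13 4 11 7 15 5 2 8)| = |(1 12 14 13 7 15 5 2 8)(3 4 11)| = 9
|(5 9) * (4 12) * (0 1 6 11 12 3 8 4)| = |(0 1 6 11 12)(3 8 4)(5 9)| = 30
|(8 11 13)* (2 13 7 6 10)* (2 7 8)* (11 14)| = 6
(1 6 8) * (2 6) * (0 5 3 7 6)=(0 5 3 7 6 8 1 2)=[5, 2, 0, 7, 4, 3, 8, 6, 1]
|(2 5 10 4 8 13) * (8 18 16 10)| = |(2 5 8 13)(4 18 16 10)| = 4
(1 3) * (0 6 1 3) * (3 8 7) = (0 6 1)(3 8 7) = [6, 0, 2, 8, 4, 5, 1, 3, 7]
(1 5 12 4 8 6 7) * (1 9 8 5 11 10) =(1 11 10)(4 5 12)(6 7 9 8) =[0, 11, 2, 3, 5, 12, 7, 9, 6, 8, 1, 10, 4]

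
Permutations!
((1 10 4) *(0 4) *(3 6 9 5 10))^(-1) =(0 10 5 9 6 3 1 4)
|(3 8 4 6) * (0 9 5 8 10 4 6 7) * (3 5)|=|(0 9 3 10 4 7)(5 8 6)|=6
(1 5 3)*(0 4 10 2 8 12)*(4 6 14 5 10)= (0 6 14 5 3 1 10 2 8 12)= [6, 10, 8, 1, 4, 3, 14, 7, 12, 9, 2, 11, 0, 13, 5]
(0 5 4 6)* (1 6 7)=(0 5 4 7 1 6)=[5, 6, 2, 3, 7, 4, 0, 1]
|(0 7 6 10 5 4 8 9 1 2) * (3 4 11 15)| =13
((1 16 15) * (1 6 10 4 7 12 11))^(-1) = (1 11 12 7 4 10 6 15 16)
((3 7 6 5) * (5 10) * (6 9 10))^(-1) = (3 5 10 9 7)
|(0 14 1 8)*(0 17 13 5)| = 7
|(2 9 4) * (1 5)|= |(1 5)(2 9 4)|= 6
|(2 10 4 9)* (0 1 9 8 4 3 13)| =|(0 1 9 2 10 3 13)(4 8)| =14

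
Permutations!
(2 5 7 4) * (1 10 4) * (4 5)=(1 10 5 7)(2 4)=[0, 10, 4, 3, 2, 7, 6, 1, 8, 9, 5]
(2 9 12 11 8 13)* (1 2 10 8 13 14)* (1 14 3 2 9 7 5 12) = (14)(1 9)(2 7 5 12 11 13 10 8 3) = [0, 9, 7, 2, 4, 12, 6, 5, 3, 1, 8, 13, 11, 10, 14]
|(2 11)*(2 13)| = |(2 11 13)| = 3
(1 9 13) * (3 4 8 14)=(1 9 13)(3 4 8 14)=[0, 9, 2, 4, 8, 5, 6, 7, 14, 13, 10, 11, 12, 1, 3]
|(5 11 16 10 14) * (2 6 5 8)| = |(2 6 5 11 16 10 14 8)| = 8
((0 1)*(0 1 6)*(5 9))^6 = (9)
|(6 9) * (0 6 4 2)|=|(0 6 9 4 2)|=5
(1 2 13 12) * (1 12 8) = [0, 2, 13, 3, 4, 5, 6, 7, 1, 9, 10, 11, 12, 8] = (1 2 13 8)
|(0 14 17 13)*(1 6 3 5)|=4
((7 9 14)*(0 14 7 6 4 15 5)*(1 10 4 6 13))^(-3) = ((0 14 13 1 10 4 15 5)(7 9))^(-3) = (0 4 13 5 10 14 15 1)(7 9)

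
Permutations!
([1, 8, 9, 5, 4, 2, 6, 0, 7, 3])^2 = (0 8)(1 7)(2 3)(5 9)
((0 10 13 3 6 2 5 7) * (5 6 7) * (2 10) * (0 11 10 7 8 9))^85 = ((0 2 6 7 11 10 13 3 8 9))^85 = (0 10)(2 13)(3 6)(7 8)(9 11)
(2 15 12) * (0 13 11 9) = (0 13 11 9)(2 15 12) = [13, 1, 15, 3, 4, 5, 6, 7, 8, 0, 10, 9, 2, 11, 14, 12]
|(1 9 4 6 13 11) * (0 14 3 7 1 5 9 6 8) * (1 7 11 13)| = |(0 14 3 11 5 9 4 8)(1 6)| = 8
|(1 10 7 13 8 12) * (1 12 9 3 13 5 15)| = |(1 10 7 5 15)(3 13 8 9)| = 20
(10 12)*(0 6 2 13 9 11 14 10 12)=[6, 1, 13, 3, 4, 5, 2, 7, 8, 11, 0, 14, 12, 9, 10]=(0 6 2 13 9 11 14 10)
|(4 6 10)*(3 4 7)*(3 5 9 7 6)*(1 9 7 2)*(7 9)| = |(1 7 5 9 2)(3 4)(6 10)| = 10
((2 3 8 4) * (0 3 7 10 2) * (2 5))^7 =((0 3 8 4)(2 7 10 5))^7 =(0 4 8 3)(2 5 10 7)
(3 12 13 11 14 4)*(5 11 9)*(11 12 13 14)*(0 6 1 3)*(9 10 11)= (0 6 1 3 13 10 11 9 5 12 14 4)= [6, 3, 2, 13, 0, 12, 1, 7, 8, 5, 11, 9, 14, 10, 4]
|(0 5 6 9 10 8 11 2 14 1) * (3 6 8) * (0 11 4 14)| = 8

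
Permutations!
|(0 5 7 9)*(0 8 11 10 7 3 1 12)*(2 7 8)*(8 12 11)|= |(0 5 3 1 11 10 12)(2 7 9)|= 21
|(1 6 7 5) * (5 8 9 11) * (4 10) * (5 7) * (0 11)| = 30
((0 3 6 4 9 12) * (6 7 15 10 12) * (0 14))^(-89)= (0 7 10 14 3 15 12)(4 9 6)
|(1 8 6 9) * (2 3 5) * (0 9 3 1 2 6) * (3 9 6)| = |(0 6 9 2 1 8)(3 5)| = 6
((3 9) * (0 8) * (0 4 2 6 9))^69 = (0 3 9 6 2 4 8)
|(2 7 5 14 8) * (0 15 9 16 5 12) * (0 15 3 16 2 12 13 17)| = 13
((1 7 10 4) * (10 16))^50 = (16)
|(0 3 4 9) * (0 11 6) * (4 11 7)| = |(0 3 11 6)(4 9 7)| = 12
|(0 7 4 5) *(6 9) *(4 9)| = 6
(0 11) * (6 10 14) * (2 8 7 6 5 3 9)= (0 11)(2 8 7 6 10 14 5 3 9)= [11, 1, 8, 9, 4, 3, 10, 6, 7, 2, 14, 0, 12, 13, 5]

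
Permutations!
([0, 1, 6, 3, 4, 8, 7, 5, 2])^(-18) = [0, 1, 7, 3, 4, 2, 5, 8, 6]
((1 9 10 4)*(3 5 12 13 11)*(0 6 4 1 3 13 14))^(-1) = ((0 6 4 3 5 12 14)(1 9 10)(11 13))^(-1) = (0 14 12 5 3 4 6)(1 10 9)(11 13)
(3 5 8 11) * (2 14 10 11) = [0, 1, 14, 5, 4, 8, 6, 7, 2, 9, 11, 3, 12, 13, 10] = (2 14 10 11 3 5 8)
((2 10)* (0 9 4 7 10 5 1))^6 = (0 5 10 4)(1 2 7 9)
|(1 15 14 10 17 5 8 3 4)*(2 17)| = 10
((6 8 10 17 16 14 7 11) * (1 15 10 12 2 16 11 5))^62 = (1 14 12 11 15 7 2 6 10 5 16 8 17)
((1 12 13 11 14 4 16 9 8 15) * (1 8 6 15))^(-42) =((1 12 13 11 14 4 16 9 6 15 8))^(-42) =(1 13 14 16 6 8 12 11 4 9 15)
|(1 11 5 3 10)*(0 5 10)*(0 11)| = 6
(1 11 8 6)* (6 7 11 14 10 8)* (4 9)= (1 14 10 8 7 11 6)(4 9)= [0, 14, 2, 3, 9, 5, 1, 11, 7, 4, 8, 6, 12, 13, 10]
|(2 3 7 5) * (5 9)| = 5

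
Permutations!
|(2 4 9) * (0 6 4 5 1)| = 7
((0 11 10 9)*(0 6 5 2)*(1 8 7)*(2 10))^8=(0 2 11)(1 7 8)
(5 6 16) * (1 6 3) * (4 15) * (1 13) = (1 6 16 5 3 13)(4 15) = [0, 6, 2, 13, 15, 3, 16, 7, 8, 9, 10, 11, 12, 1, 14, 4, 5]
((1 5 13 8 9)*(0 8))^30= (13)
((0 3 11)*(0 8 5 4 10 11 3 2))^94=(4 5 8 11 10)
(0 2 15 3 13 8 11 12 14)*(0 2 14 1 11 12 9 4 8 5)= (0 14 2 15 3 13 5)(1 11 9 4 8 12)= [14, 11, 15, 13, 8, 0, 6, 7, 12, 4, 10, 9, 1, 5, 2, 3]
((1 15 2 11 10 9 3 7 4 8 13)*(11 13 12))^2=(1 2)(3 4 12 10)(7 8 11 9)(13 15)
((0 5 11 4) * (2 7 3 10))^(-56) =((0 5 11 4)(2 7 3 10))^(-56) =(11)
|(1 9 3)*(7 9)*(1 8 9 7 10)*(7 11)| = 6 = |(1 10)(3 8 9)(7 11)|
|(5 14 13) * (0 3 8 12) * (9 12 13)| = |(0 3 8 13 5 14 9 12)| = 8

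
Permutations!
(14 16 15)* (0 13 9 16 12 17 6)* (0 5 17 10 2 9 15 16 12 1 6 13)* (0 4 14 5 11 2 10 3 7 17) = [4, 6, 9, 7, 14, 0, 11, 17, 8, 12, 10, 2, 3, 15, 1, 5, 16, 13] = (0 4 14 1 6 11 2 9 12 3 7 17 13 15 5)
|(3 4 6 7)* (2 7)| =|(2 7 3 4 6)| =5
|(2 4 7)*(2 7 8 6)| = |(2 4 8 6)| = 4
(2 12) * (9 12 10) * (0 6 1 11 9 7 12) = (0 6 1 11 9)(2 10 7 12) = [6, 11, 10, 3, 4, 5, 1, 12, 8, 0, 7, 9, 2]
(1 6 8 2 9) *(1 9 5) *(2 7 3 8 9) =(1 6 9 2 5)(3 8 7) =[0, 6, 5, 8, 4, 1, 9, 3, 7, 2]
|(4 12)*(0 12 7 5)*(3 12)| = 6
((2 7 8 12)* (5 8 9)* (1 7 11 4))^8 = ((1 7 9 5 8 12 2 11 4))^8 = (1 4 11 2 12 8 5 9 7)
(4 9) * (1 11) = [0, 11, 2, 3, 9, 5, 6, 7, 8, 4, 10, 1] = (1 11)(4 9)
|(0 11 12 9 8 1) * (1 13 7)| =8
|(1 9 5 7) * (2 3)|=4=|(1 9 5 7)(2 3)|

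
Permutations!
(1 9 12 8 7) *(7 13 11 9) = (1 7)(8 13 11 9 12) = [0, 7, 2, 3, 4, 5, 6, 1, 13, 12, 10, 9, 8, 11]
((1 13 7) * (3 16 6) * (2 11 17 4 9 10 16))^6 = (2 16 4)(3 10 17)(6 9 11)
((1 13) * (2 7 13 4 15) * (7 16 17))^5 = (1 17 15 13 16 4 7 2)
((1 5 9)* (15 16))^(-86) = (16)(1 5 9)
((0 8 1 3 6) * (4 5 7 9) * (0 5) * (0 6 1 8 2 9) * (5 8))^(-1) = ((0 2 9 4 6 8 5 7)(1 3))^(-1) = (0 7 5 8 6 4 9 2)(1 3)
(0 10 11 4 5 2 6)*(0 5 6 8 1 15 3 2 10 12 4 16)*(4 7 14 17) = (0 12 7 14 17 4 6 5 10 11 16)(1 15 3 2 8) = [12, 15, 8, 2, 6, 10, 5, 14, 1, 9, 11, 16, 7, 13, 17, 3, 0, 4]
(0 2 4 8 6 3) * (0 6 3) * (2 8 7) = (0 8 3 6)(2 4 7) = [8, 1, 4, 6, 7, 5, 0, 2, 3]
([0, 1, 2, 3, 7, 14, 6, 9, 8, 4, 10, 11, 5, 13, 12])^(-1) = [0, 1, 2, 3, 9, 12, 6, 4, 8, 7, 10, 11, 14, 13, 5]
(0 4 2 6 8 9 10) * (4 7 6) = [7, 1, 4, 3, 2, 5, 8, 6, 9, 10, 0] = (0 7 6 8 9 10)(2 4)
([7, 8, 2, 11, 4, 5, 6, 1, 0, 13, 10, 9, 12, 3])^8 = [0, 1, 2, 3, 4, 5, 6, 7, 8, 9, 10, 11, 12, 13]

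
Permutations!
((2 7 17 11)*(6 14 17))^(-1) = (2 11 17 14 6 7)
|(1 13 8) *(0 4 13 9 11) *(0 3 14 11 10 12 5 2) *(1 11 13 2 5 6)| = 15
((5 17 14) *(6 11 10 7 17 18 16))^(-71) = ((5 18 16 6 11 10 7 17 14))^(-71) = (5 18 16 6 11 10 7 17 14)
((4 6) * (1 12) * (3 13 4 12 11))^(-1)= ((1 11 3 13 4 6 12))^(-1)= (1 12 6 4 13 3 11)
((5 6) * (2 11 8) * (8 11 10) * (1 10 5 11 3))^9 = (1 10 8 2 5 6 11 3)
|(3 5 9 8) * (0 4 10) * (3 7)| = 15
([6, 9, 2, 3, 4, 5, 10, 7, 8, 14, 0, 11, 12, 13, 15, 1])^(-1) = [10, 15, 2, 3, 4, 5, 0, 7, 8, 1, 6, 11, 12, 13, 9, 14]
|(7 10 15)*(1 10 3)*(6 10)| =6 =|(1 6 10 15 7 3)|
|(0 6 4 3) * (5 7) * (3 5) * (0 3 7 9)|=|(0 6 4 5 9)|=5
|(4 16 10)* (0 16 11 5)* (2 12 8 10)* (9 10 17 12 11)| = |(0 16 2 11 5)(4 9 10)(8 17 12)| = 15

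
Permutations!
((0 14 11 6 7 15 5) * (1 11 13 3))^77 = ((0 14 13 3 1 11 6 7 15 5))^77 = (0 7 1 14 15 11 13 5 6 3)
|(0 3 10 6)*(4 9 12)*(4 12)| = 4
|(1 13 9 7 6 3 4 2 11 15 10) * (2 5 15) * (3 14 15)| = |(1 13 9 7 6 14 15 10)(2 11)(3 4 5)| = 24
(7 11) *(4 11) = (4 11 7) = [0, 1, 2, 3, 11, 5, 6, 4, 8, 9, 10, 7]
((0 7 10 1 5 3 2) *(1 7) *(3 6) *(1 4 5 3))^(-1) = (0 2 3 1 6 5 4)(7 10) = ((0 4 5 6 1 3 2)(7 10))^(-1)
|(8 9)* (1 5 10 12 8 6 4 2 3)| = |(1 5 10 12 8 9 6 4 2 3)| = 10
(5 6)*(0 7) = (0 7)(5 6) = [7, 1, 2, 3, 4, 6, 5, 0]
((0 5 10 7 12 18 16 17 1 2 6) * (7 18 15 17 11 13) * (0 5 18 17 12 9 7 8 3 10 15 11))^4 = (0 18 16)(1 15 8)(2 12 3)(5 13 17)(6 11 10)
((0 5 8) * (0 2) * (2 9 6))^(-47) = ((0 5 8 9 6 2))^(-47) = (0 5 8 9 6 2)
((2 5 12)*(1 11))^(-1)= (1 11)(2 12 5)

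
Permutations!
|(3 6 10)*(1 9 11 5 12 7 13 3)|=|(1 9 11 5 12 7 13 3 6 10)|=10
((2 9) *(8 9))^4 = ((2 8 9))^4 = (2 8 9)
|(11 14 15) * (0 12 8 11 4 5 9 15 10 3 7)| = 8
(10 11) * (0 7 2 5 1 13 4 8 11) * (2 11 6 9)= (0 7 11 10)(1 13 4 8 6 9 2 5)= [7, 13, 5, 3, 8, 1, 9, 11, 6, 2, 0, 10, 12, 4]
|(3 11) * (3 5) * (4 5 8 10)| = 6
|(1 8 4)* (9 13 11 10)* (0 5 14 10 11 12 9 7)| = 15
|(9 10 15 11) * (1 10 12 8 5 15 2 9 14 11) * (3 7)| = 8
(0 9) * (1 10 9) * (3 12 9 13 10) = (0 1 3 12 9)(10 13) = [1, 3, 2, 12, 4, 5, 6, 7, 8, 0, 13, 11, 9, 10]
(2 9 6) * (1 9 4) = (1 9 6 2 4) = [0, 9, 4, 3, 1, 5, 2, 7, 8, 6]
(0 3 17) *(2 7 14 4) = [3, 1, 7, 17, 2, 5, 6, 14, 8, 9, 10, 11, 12, 13, 4, 15, 16, 0] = (0 3 17)(2 7 14 4)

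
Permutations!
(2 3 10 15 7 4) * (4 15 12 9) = (2 3 10 12 9 4)(7 15) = [0, 1, 3, 10, 2, 5, 6, 15, 8, 4, 12, 11, 9, 13, 14, 7]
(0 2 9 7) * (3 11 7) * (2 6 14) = (0 6 14 2 9 3 11 7) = [6, 1, 9, 11, 4, 5, 14, 0, 8, 3, 10, 7, 12, 13, 2]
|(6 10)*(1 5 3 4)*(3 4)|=6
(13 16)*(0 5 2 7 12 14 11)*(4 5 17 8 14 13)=(0 17 8 14 11)(2 7 12 13 16 4 5)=[17, 1, 7, 3, 5, 2, 6, 12, 14, 9, 10, 0, 13, 16, 11, 15, 4, 8]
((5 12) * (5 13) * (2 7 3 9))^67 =(2 9 3 7)(5 12 13)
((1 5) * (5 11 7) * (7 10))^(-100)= ((1 11 10 7 5))^(-100)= (11)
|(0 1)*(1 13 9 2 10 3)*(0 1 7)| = 7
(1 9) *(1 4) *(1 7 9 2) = [0, 2, 1, 3, 7, 5, 6, 9, 8, 4] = (1 2)(4 7 9)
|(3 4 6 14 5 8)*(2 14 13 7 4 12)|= 12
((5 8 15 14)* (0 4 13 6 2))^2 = (0 13 2 4 6)(5 15)(8 14)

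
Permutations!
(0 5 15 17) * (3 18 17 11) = (0 5 15 11 3 18 17) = [5, 1, 2, 18, 4, 15, 6, 7, 8, 9, 10, 3, 12, 13, 14, 11, 16, 0, 17]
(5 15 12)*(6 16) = (5 15 12)(6 16) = [0, 1, 2, 3, 4, 15, 16, 7, 8, 9, 10, 11, 5, 13, 14, 12, 6]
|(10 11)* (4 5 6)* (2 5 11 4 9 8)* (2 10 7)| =9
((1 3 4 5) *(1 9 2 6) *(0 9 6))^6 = ((0 9 2)(1 3 4 5 6))^6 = (9)(1 3 4 5 6)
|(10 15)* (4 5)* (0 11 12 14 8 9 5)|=8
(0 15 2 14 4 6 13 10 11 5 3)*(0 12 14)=(0 15 2)(3 12 14 4 6 13 10 11 5)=[15, 1, 0, 12, 6, 3, 13, 7, 8, 9, 11, 5, 14, 10, 4, 2]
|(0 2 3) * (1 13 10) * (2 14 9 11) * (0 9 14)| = 12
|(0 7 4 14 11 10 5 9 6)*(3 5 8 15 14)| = 35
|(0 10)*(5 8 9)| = 6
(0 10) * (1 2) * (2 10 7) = (0 7 2 1 10) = [7, 10, 1, 3, 4, 5, 6, 2, 8, 9, 0]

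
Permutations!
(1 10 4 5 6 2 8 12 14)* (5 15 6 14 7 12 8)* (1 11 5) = [0, 10, 1, 3, 15, 14, 2, 12, 8, 9, 4, 5, 7, 13, 11, 6] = (1 10 4 15 6 2)(5 14 11)(7 12)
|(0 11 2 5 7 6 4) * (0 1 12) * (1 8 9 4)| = |(0 11 2 5 7 6 1 12)(4 8 9)| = 24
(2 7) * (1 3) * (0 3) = (0 3 1)(2 7) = [3, 0, 7, 1, 4, 5, 6, 2]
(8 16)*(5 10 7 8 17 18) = (5 10 7 8 16 17 18) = [0, 1, 2, 3, 4, 10, 6, 8, 16, 9, 7, 11, 12, 13, 14, 15, 17, 18, 5]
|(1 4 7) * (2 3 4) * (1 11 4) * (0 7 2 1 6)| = 7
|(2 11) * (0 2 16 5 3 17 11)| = 10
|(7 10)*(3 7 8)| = 4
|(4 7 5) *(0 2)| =6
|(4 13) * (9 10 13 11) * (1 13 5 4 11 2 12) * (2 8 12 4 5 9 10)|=9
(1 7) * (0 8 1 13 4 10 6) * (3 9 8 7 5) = (0 7 13 4 10 6)(1 5 3 9 8) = [7, 5, 2, 9, 10, 3, 0, 13, 1, 8, 6, 11, 12, 4]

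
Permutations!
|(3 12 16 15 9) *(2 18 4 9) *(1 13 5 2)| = 11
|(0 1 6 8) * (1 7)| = |(0 7 1 6 8)| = 5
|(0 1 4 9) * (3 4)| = |(0 1 3 4 9)| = 5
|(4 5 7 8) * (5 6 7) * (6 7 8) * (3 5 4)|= 6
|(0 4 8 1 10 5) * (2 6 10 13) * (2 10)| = |(0 4 8 1 13 10 5)(2 6)| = 14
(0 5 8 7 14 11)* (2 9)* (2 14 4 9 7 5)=(0 2 7 4 9 14 11)(5 8)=[2, 1, 7, 3, 9, 8, 6, 4, 5, 14, 10, 0, 12, 13, 11]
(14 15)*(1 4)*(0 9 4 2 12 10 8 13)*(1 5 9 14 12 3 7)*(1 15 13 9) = (0 14 13)(1 2 3 7 15 12 10 8 9 4 5) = [14, 2, 3, 7, 5, 1, 6, 15, 9, 4, 8, 11, 10, 0, 13, 12]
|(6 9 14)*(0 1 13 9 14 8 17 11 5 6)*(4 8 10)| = 12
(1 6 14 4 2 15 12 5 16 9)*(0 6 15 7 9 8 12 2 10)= [6, 15, 7, 3, 10, 16, 14, 9, 12, 1, 0, 11, 5, 13, 4, 2, 8]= (0 6 14 4 10)(1 15 2 7 9)(5 16 8 12)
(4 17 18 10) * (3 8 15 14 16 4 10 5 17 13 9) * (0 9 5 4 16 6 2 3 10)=(0 9 10)(2 3 8 15 14 6)(4 13 5 17 18)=[9, 1, 3, 8, 13, 17, 2, 7, 15, 10, 0, 11, 12, 5, 6, 14, 16, 18, 4]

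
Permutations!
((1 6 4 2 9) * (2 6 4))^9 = (1 9 2 6 4)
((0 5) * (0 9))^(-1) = (0 9 5)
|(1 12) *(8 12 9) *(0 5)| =4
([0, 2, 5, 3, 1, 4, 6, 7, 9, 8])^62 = (9)(1 5)(2 4)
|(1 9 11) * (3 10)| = |(1 9 11)(3 10)| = 6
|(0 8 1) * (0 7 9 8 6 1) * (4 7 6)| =10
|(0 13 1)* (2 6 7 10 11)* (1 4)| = |(0 13 4 1)(2 6 7 10 11)| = 20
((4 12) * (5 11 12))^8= (12)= ((4 5 11 12))^8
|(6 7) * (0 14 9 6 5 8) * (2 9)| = |(0 14 2 9 6 7 5 8)| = 8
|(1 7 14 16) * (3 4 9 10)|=4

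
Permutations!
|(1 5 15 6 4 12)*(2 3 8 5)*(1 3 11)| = 21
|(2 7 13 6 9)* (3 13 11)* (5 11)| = 8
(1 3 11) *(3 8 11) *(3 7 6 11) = [0, 8, 2, 7, 4, 5, 11, 6, 3, 9, 10, 1] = (1 8 3 7 6 11)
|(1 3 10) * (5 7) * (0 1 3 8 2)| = |(0 1 8 2)(3 10)(5 7)| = 4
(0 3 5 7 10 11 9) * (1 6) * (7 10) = (0 3 5 10 11 9)(1 6) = [3, 6, 2, 5, 4, 10, 1, 7, 8, 0, 11, 9]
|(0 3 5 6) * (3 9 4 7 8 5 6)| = |(0 9 4 7 8 5 3 6)| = 8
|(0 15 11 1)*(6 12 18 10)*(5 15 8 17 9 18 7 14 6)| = 20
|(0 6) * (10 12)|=|(0 6)(10 12)|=2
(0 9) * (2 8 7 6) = (0 9)(2 8 7 6) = [9, 1, 8, 3, 4, 5, 2, 6, 7, 0]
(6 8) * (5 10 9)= (5 10 9)(6 8)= [0, 1, 2, 3, 4, 10, 8, 7, 6, 5, 9]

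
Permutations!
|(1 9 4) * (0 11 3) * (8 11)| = 12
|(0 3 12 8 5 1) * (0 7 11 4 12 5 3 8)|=|(0 8 3 5 1 7 11 4 12)|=9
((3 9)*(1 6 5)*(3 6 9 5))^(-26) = (1 5 3 6 9)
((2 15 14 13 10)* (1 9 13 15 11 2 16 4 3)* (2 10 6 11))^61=((1 9 13 6 11 10 16 4 3)(14 15))^61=(1 4 10 6 9 3 16 11 13)(14 15)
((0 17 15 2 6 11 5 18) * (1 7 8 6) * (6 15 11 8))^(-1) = (0 18 5 11 17)(1 2 15 8 6 7)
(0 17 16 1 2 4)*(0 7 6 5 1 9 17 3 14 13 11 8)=(0 3 14 13 11 8)(1 2 4 7 6 5)(9 17 16)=[3, 2, 4, 14, 7, 1, 5, 6, 0, 17, 10, 8, 12, 11, 13, 15, 9, 16]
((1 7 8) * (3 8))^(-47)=((1 7 3 8))^(-47)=(1 7 3 8)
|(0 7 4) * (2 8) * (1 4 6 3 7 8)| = 15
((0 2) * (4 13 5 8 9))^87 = ((0 2)(4 13 5 8 9))^87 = (0 2)(4 5 9 13 8)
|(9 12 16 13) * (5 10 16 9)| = |(5 10 16 13)(9 12)| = 4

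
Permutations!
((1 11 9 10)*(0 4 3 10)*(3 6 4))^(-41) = ((0 3 10 1 11 9)(4 6))^(-41) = (0 3 10 1 11 9)(4 6)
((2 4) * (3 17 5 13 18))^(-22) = (3 13 17 18 5)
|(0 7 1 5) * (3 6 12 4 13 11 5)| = 10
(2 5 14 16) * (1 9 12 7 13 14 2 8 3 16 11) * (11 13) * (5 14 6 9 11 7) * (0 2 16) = (0 2 14 13 6 9 12 5 16 8 3)(1 11) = [2, 11, 14, 0, 4, 16, 9, 7, 3, 12, 10, 1, 5, 6, 13, 15, 8]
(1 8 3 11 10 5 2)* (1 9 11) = (1 8 3)(2 9 11 10 5) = [0, 8, 9, 1, 4, 2, 6, 7, 3, 11, 5, 10]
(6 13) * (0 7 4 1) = (0 7 4 1)(6 13) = [7, 0, 2, 3, 1, 5, 13, 4, 8, 9, 10, 11, 12, 6]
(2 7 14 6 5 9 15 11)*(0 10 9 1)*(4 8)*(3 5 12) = (0 10 9 15 11 2 7 14 6 12 3 5 1)(4 8) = [10, 0, 7, 5, 8, 1, 12, 14, 4, 15, 9, 2, 3, 13, 6, 11]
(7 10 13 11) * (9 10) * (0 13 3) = (0 13 11 7 9 10 3) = [13, 1, 2, 0, 4, 5, 6, 9, 8, 10, 3, 7, 12, 11]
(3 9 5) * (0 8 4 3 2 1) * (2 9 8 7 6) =(0 7 6 2 1)(3 8 4)(5 9) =[7, 0, 1, 8, 3, 9, 2, 6, 4, 5]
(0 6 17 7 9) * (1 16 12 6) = (0 1 16 12 6 17 7 9) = [1, 16, 2, 3, 4, 5, 17, 9, 8, 0, 10, 11, 6, 13, 14, 15, 12, 7]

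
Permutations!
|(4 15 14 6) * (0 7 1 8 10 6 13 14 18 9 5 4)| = |(0 7 1 8 10 6)(4 15 18 9 5)(13 14)| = 30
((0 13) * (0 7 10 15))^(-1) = (0 15 10 7 13)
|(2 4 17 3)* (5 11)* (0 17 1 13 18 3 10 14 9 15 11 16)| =18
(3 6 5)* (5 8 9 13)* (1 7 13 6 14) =(1 7 13 5 3 14)(6 8 9) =[0, 7, 2, 14, 4, 3, 8, 13, 9, 6, 10, 11, 12, 5, 1]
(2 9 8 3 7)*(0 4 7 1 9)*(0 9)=(0 4 7 2 9 8 3 1)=[4, 0, 9, 1, 7, 5, 6, 2, 3, 8]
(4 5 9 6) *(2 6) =(2 6 4 5 9) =[0, 1, 6, 3, 5, 9, 4, 7, 8, 2]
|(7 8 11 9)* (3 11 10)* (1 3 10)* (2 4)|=|(1 3 11 9 7 8)(2 4)|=6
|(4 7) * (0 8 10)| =6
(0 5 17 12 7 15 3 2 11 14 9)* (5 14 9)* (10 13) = (0 14 5 17 12 7 15 3 2 11 9)(10 13) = [14, 1, 11, 2, 4, 17, 6, 15, 8, 0, 13, 9, 7, 10, 5, 3, 16, 12]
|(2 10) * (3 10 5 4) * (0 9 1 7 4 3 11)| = |(0 9 1 7 4 11)(2 5 3 10)| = 12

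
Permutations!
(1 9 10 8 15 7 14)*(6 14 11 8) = (1 9 10 6 14)(7 11 8 15) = [0, 9, 2, 3, 4, 5, 14, 11, 15, 10, 6, 8, 12, 13, 1, 7]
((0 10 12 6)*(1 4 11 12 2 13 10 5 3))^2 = (0 3 4 12)(1 11 6 5)(2 10 13)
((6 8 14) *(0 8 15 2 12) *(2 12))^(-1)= ((0 8 14 6 15 12))^(-1)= (0 12 15 6 14 8)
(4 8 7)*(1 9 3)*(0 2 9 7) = (0 2 9 3 1 7 4 8) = [2, 7, 9, 1, 8, 5, 6, 4, 0, 3]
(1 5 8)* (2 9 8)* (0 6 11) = [6, 5, 9, 3, 4, 2, 11, 7, 1, 8, 10, 0] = (0 6 11)(1 5 2 9 8)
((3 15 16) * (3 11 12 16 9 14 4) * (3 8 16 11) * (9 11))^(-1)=((3 15 11 12 9 14 4 8 16))^(-1)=(3 16 8 4 14 9 12 11 15)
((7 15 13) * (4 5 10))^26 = (4 10 5)(7 13 15)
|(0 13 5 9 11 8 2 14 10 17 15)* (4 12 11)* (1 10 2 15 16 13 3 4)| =14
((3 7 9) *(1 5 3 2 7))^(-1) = (1 3 5)(2 9 7)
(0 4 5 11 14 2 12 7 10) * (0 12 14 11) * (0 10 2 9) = (0 4 5 10 12 7 2 14 9) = [4, 1, 14, 3, 5, 10, 6, 2, 8, 0, 12, 11, 7, 13, 9]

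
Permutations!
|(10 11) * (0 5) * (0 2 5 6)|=2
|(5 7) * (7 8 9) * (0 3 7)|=6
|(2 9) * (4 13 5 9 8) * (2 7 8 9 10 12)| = 9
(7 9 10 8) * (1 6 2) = [0, 6, 1, 3, 4, 5, 2, 9, 7, 10, 8] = (1 6 2)(7 9 10 8)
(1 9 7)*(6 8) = (1 9 7)(6 8) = [0, 9, 2, 3, 4, 5, 8, 1, 6, 7]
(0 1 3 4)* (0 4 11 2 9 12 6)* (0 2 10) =(0 1 3 11 10)(2 9 12 6) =[1, 3, 9, 11, 4, 5, 2, 7, 8, 12, 0, 10, 6]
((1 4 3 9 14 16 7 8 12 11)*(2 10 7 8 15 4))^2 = ((1 2 10 7 15 4 3 9 14 16 8 12 11))^2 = (1 10 15 3 14 8 11 2 7 4 9 16 12)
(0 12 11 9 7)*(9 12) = (0 9 7)(11 12) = [9, 1, 2, 3, 4, 5, 6, 0, 8, 7, 10, 12, 11]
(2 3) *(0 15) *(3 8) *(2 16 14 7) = (0 15)(2 8 3 16 14 7) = [15, 1, 8, 16, 4, 5, 6, 2, 3, 9, 10, 11, 12, 13, 7, 0, 14]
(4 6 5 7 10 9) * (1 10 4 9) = (1 10)(4 6 5 7) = [0, 10, 2, 3, 6, 7, 5, 4, 8, 9, 1]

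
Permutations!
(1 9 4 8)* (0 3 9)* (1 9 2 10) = (0 3 2 10 1)(4 8 9) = [3, 0, 10, 2, 8, 5, 6, 7, 9, 4, 1]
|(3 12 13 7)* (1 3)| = |(1 3 12 13 7)| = 5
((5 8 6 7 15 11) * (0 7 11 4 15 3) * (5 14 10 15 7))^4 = (0 11 4 5 14 7 8 10 3 6 15)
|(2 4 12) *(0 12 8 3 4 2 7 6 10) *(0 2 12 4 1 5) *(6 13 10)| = |(0 4 8 3 1 5)(2 12 7 13 10)| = 30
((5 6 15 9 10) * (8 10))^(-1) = (5 10 8 9 15 6)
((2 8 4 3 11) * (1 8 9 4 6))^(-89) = (1 8 6)(2 9 4 3 11)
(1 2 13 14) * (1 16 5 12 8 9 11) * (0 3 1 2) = (0 3 1)(2 13 14 16 5 12 8 9 11) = [3, 0, 13, 1, 4, 12, 6, 7, 9, 11, 10, 2, 8, 14, 16, 15, 5]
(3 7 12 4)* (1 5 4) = [0, 5, 2, 7, 3, 4, 6, 12, 8, 9, 10, 11, 1] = (1 5 4 3 7 12)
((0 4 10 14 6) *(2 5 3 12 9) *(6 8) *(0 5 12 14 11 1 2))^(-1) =(0 9 12 2 1 11 10 4)(3 5 6 8 14)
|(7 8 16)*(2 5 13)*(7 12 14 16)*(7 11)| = 3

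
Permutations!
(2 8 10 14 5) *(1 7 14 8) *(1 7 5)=(1 5 2 7 14)(8 10)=[0, 5, 7, 3, 4, 2, 6, 14, 10, 9, 8, 11, 12, 13, 1]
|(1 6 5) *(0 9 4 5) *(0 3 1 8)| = 15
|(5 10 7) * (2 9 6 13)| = 12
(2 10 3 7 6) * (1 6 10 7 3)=(1 6 2 7 10)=[0, 6, 7, 3, 4, 5, 2, 10, 8, 9, 1]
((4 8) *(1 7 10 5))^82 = ((1 7 10 5)(4 8))^82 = (1 10)(5 7)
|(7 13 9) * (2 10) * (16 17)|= 6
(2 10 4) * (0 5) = [5, 1, 10, 3, 2, 0, 6, 7, 8, 9, 4] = (0 5)(2 10 4)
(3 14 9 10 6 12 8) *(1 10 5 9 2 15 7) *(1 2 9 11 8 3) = [0, 10, 15, 14, 4, 11, 12, 2, 1, 5, 6, 8, 3, 13, 9, 7] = (1 10 6 12 3 14 9 5 11 8)(2 15 7)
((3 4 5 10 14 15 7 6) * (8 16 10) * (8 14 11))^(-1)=(3 6 7 15 14 5 4)(8 11 10 16)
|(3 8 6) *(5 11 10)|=|(3 8 6)(5 11 10)|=3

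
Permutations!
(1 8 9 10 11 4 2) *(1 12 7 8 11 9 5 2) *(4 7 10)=(1 11 7 8 5 2 12 10 9 4)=[0, 11, 12, 3, 1, 2, 6, 8, 5, 4, 9, 7, 10]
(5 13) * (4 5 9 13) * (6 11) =(4 5)(6 11)(9 13) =[0, 1, 2, 3, 5, 4, 11, 7, 8, 13, 10, 6, 12, 9]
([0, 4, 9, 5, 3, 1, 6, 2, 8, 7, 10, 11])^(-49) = [0, 5, 7, 4, 1, 3, 6, 9, 8, 2, 10, 11]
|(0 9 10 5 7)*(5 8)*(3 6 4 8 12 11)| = 11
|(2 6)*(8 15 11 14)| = 4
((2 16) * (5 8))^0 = (16)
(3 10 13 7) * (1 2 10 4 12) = [0, 2, 10, 4, 12, 5, 6, 3, 8, 9, 13, 11, 1, 7] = (1 2 10 13 7 3 4 12)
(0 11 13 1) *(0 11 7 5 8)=[7, 11, 2, 3, 4, 8, 6, 5, 0, 9, 10, 13, 12, 1]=(0 7 5 8)(1 11 13)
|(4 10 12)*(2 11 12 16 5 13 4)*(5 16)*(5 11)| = 7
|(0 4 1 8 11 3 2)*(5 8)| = 8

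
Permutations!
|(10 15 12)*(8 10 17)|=|(8 10 15 12 17)|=5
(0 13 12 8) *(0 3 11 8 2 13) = [0, 1, 13, 11, 4, 5, 6, 7, 3, 9, 10, 8, 2, 12] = (2 13 12)(3 11 8)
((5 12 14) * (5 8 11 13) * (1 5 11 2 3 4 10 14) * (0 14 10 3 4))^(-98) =(0 4 8)(1 5 12)(2 14 3)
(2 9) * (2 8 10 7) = (2 9 8 10 7) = [0, 1, 9, 3, 4, 5, 6, 2, 10, 8, 7]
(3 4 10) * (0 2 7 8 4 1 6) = (0 2 7 8 4 10 3 1 6) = [2, 6, 7, 1, 10, 5, 0, 8, 4, 9, 3]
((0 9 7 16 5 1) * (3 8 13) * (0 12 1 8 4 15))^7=(0 3 5 9 4 8 7 15 13 16)(1 12)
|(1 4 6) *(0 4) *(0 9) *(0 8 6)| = 4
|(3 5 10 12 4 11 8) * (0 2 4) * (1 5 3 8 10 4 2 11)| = 12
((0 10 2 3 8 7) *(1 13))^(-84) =((0 10 2 3 8 7)(1 13))^(-84) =(13)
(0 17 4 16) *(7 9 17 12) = (0 12 7 9 17 4 16) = [12, 1, 2, 3, 16, 5, 6, 9, 8, 17, 10, 11, 7, 13, 14, 15, 0, 4]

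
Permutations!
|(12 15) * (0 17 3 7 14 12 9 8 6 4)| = |(0 17 3 7 14 12 15 9 8 6 4)| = 11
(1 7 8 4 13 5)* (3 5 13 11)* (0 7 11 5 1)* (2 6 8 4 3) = (13)(0 7 4 5)(1 11 2 6 8 3) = [7, 11, 6, 1, 5, 0, 8, 4, 3, 9, 10, 2, 12, 13]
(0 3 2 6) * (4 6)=(0 3 2 4 6)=[3, 1, 4, 2, 6, 5, 0]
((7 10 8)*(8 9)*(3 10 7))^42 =(3 9)(8 10)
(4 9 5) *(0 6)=(0 6)(4 9 5)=[6, 1, 2, 3, 9, 4, 0, 7, 8, 5]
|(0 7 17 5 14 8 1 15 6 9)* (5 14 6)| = |(0 7 17 14 8 1 15 5 6 9)| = 10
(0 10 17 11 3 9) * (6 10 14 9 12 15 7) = (0 14 9)(3 12 15 7 6 10 17 11) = [14, 1, 2, 12, 4, 5, 10, 6, 8, 0, 17, 3, 15, 13, 9, 7, 16, 11]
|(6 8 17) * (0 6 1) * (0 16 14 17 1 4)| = 8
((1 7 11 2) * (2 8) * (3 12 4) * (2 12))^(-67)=(1 4 11 2 12 7 3 8)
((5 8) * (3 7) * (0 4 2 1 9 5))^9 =(0 2 9 8 4 1 5)(3 7)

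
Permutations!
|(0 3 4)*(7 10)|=|(0 3 4)(7 10)|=6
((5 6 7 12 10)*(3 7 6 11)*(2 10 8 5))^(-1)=((2 10)(3 7 12 8 5 11))^(-1)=(2 10)(3 11 5 8 12 7)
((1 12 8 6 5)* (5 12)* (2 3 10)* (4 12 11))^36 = (4 12 8 6 11)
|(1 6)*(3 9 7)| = |(1 6)(3 9 7)| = 6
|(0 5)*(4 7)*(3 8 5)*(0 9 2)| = |(0 3 8 5 9 2)(4 7)| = 6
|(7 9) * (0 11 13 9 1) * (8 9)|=7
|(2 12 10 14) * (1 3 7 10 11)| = 8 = |(1 3 7 10 14 2 12 11)|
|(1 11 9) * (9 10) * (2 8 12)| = |(1 11 10 9)(2 8 12)| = 12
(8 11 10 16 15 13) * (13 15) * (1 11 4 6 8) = (1 11 10 16 13)(4 6 8) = [0, 11, 2, 3, 6, 5, 8, 7, 4, 9, 16, 10, 12, 1, 14, 15, 13]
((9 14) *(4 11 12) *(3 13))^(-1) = (3 13)(4 12 11)(9 14)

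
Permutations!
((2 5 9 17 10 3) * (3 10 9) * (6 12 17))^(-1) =(2 3 5)(6 9 17 12)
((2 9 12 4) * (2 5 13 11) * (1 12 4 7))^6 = (13)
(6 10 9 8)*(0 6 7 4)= [6, 1, 2, 3, 0, 5, 10, 4, 7, 8, 9]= (0 6 10 9 8 7 4)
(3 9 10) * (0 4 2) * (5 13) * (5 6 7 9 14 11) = [4, 1, 0, 14, 2, 13, 7, 9, 8, 10, 3, 5, 12, 6, 11] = (0 4 2)(3 14 11 5 13 6 7 9 10)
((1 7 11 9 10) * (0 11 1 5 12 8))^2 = ((0 11 9 10 5 12 8)(1 7))^2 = (0 9 5 8 11 10 12)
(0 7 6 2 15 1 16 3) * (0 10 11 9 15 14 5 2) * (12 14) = [7, 16, 12, 10, 4, 2, 0, 6, 8, 15, 11, 9, 14, 13, 5, 1, 3] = (0 7 6)(1 16 3 10 11 9 15)(2 12 14 5)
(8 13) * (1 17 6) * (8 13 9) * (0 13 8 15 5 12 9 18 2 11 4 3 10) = (0 13 8 18 2 11 4 3 10)(1 17 6)(5 12 9 15) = [13, 17, 11, 10, 3, 12, 1, 7, 18, 15, 0, 4, 9, 8, 14, 5, 16, 6, 2]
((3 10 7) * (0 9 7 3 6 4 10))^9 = ((0 9 7 6 4 10 3))^9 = (0 7 4 3 9 6 10)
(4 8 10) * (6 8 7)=[0, 1, 2, 3, 7, 5, 8, 6, 10, 9, 4]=(4 7 6 8 10)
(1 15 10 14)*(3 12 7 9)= (1 15 10 14)(3 12 7 9)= [0, 15, 2, 12, 4, 5, 6, 9, 8, 3, 14, 11, 7, 13, 1, 10]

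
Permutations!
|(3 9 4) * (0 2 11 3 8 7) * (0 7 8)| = 6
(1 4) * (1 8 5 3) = (1 4 8 5 3) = [0, 4, 2, 1, 8, 3, 6, 7, 5]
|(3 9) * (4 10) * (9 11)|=6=|(3 11 9)(4 10)|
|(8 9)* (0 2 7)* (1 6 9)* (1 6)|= |(0 2 7)(6 9 8)|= 3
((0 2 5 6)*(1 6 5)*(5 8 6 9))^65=(0 1 5 6 2 9 8)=((0 2 1 9 5 8 6))^65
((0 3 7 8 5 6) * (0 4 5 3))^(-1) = (3 8 7)(4 6 5)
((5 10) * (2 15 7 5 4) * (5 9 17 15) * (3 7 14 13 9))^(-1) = (2 4 10 5)(3 7)(9 13 14 15 17)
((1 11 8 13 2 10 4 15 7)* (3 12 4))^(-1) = (1 7 15 4 12 3 10 2 13 8 11)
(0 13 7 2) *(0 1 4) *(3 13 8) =[8, 4, 1, 13, 0, 5, 6, 2, 3, 9, 10, 11, 12, 7] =(0 8 3 13 7 2 1 4)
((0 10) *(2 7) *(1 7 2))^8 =(10)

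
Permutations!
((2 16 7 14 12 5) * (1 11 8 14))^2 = ((1 11 8 14 12 5 2 16 7))^2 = (1 8 12 2 7 11 14 5 16)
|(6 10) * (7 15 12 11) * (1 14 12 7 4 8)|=6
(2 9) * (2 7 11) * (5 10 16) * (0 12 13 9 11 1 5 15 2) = (0 12 13 9 7 1 5 10 16 15 2 11) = [12, 5, 11, 3, 4, 10, 6, 1, 8, 7, 16, 0, 13, 9, 14, 2, 15]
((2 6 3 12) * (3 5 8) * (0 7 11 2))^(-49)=((0 7 11 2 6 5 8 3 12))^(-49)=(0 5 7 8 11 3 2 12 6)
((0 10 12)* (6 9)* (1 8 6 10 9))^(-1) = (0 12 10 9)(1 6 8)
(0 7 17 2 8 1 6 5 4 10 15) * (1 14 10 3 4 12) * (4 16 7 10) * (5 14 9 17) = [10, 6, 8, 16, 3, 12, 14, 5, 9, 17, 15, 11, 1, 13, 4, 0, 7, 2] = (0 10 15)(1 6 14 4 3 16 7 5 12)(2 8 9 17)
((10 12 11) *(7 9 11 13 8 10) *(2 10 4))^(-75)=((2 10 12 13 8 4)(7 9 11))^(-75)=(2 13)(4 12)(8 10)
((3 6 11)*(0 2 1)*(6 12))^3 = (3 11 6 12)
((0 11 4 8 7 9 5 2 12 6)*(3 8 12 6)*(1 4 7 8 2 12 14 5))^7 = ((0 11 7 9 1 4 14 5 12 3 2 6))^7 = (0 5 7 3 1 6 14 11 12 9 2 4)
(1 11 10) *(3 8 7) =(1 11 10)(3 8 7) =[0, 11, 2, 8, 4, 5, 6, 3, 7, 9, 1, 10]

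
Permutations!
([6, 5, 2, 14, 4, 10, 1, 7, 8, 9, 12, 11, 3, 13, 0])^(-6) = [1, 10, 2, 0, 4, 12, 5, 7, 8, 9, 3, 11, 14, 13, 6]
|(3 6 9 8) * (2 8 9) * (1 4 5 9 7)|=|(1 4 5 9 7)(2 8 3 6)|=20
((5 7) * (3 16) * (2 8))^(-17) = ((2 8)(3 16)(5 7))^(-17) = (2 8)(3 16)(5 7)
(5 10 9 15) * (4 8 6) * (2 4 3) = (2 4 8 6 3)(5 10 9 15) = [0, 1, 4, 2, 8, 10, 3, 7, 6, 15, 9, 11, 12, 13, 14, 5]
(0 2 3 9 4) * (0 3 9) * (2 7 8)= (0 7 8 2 9 4 3)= [7, 1, 9, 0, 3, 5, 6, 8, 2, 4]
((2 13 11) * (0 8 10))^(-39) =((0 8 10)(2 13 11))^(-39) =(13)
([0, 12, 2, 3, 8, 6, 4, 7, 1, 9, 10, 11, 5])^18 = (12)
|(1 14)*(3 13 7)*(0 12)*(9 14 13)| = 6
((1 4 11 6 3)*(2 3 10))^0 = (11)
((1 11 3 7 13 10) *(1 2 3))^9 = (1 11)(2 10 13 7 3)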